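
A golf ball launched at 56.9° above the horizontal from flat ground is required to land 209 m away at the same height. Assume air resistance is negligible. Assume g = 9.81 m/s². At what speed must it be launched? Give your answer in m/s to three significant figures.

47.3 m/s

On level ground R = v₀² sin 2θ / g ⇒ v₀ = √(gR / sin 2θ).
v₀ = √(9.81 × 209 / sin 113.8°) = √(2050 / 0.9150) = √2240.9 = 47.34 m/s.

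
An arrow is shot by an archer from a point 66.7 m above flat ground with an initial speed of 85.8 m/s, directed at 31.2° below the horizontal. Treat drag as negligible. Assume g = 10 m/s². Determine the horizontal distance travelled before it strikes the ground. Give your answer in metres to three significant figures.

96.0 m

Horizontal component vₓ = 85.80 cos 31.2° = 73.39 m/s; vertical v_y0 = −44.45 m/s (downward).
With up positive and y = 0 at the ground: y(t) = 66.7 + (−44.45) t − 5.000 t². Setting y = 0 and taking the positive root: t = [−44.45 + √(44.45² + 2·10.0·66.7)] / 10.0 = (−44.45 + 57.53) / 10.0 = 1.308 s.
Horizontal distance: R = vₓ t = 73.39 × 1.308 = 96.01 m.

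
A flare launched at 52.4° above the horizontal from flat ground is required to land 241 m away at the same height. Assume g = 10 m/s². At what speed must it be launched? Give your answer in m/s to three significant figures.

On level ground R = v₀² sin 2θ / g ⇒ v₀ = √(gR / sin 2θ).
v₀ = √(10.0 × 241 / sin 104.8°) = √(2410 / 0.9668) = √2492.7 = 49.93 m/s.

49.9 m/s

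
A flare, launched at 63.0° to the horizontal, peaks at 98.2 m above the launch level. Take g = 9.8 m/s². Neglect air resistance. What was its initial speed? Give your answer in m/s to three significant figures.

At the peak v_y = 0, so v_y0 = √(2gH) = √(2 × 9.80 × 98.2) = 43.87 m/s.
v_y0 = v₀ sin θ ⇒ v₀ = 43.87 / sin 63.0° = 49.24 m/s.

49.2 m/s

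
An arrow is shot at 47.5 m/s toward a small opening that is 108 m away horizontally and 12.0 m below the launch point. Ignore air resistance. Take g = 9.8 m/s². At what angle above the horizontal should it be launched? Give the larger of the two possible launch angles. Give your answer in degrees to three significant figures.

Trajectory: y = x tanθ − g x² (1 + tan²θ)/(2v₀²). With x = 108, y = −12.0, v₀ = 47.5, g = 9.80:
25.33 tan²θ − 108 tanθ + (13.33) = 0.
tanθ = [108 ± √(108² − 4 × 25.33 × (13.33))] / (2 × 25.33) = (108 ± 101.6) / 50.66, giving tanθ = 0.1272 or 4.136.
θ = 7.251° or 76.41°; the larger is 76.41°.

76.4°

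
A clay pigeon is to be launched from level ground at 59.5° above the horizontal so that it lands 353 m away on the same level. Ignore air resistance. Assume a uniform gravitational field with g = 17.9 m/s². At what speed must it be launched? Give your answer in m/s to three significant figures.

On level ground R = v₀² sin 2θ / g ⇒ v₀ = √(gR / sin 2θ).
v₀ = √(17.9 × 353 / sin 119.0°) = √(6319 / 0.8746) = √7224.5 = 85.00 m/s.

85.0 m/s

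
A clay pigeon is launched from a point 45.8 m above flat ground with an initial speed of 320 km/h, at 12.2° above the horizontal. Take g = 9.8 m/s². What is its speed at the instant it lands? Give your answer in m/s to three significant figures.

93.8 m/s

Convert: 320 km/h = 320/3.6 = 88.89 m/s.
Horizontal component vₓ = 88.89 cos 12.2° = 86.88 m/s; vertical v_y0 = 88.89 sin 12.2° = 18.78 m/s.
The projectile lands when y = 45.8 + (18.78) t − ½·9.80·t² = 0. Positive root: t = (18.78 + √(18.78² + 2·9.80·45.8)) / 9.80 = (18.78 + 35.36) / 9.80 = 5.525 s.
Vertical velocity at impact: v_y = v_y0 − g t = 18.78 − 9.80 × 5.525 = −35.36 m/s.
Speed: |v| = √(vₓ² + v_y²) = √(86.88² + 35.36²) = 93.80 m/s.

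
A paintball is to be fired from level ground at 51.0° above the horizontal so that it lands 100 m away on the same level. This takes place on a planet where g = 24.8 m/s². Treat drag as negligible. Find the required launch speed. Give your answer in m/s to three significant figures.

From R = (v₀² / g) sin 2θ: v₀ = √(gR / sin 2θ).
v₀ = √(24.8 × 100 / sin 102.0°) = √(2480 / 0.9781) = √2535.4 = 50.35 m/s.

50.4 m/s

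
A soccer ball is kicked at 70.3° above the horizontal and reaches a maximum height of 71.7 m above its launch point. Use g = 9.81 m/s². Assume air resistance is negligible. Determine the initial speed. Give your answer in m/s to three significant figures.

At the peak v_y = 0, so v_y0 = √(2gH) = √(2 × 9.81 × 71.7) = 37.51 m/s.
v_y0 = v₀ sin θ ⇒ v₀ = 37.51 / sin 70.3° = 39.84 m/s.

39.8 m/s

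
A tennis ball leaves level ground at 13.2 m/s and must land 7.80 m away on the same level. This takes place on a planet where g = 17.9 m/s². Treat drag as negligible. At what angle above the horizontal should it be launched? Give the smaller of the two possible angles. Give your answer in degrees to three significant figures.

R = v₀² sin 2θ / g gives sin 2θ = gR/v₀² = 17.9·7.80/13.2² = 0.8013.
2θ = 53.26° or 180° − 53.26° = 126.7°, so θ = 26.63° or 63.37°.
The smaller angle is 26.63°.

26.6°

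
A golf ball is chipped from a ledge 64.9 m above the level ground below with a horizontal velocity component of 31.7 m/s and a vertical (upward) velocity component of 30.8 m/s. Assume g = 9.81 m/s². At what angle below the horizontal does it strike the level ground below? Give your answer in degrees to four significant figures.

Vertical motion (up positive, ground at y = 0): 4.905 t² − (30.80) t − 64.9 = 0, so t = (30.80 + √(30.80² + 2·9.81·64.9)) / 9.81 = (30.80 + 47.14) / 9.81 = 7.945 s.
At impact: v_y = v_y0 − g t = −47.14 m/s; vₓ = 31.70 m/s.
Angle below horizontal: arctan(|v_y|/vₓ) = arctan(47.14/31.70) = 56.08°.

56.08°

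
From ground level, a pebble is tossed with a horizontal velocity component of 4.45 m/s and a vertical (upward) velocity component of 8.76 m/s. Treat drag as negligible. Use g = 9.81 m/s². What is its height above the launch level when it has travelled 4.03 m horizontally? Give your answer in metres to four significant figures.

Time to reach x = 4.03 m: t = x/vₓ = 4.03/4.450 = 0.9056 s.
Height: y = v_y0 t − ½ g t² = 8.760 × 0.9056 − 4.905 × 0.9056² = 7.933 − 4.023 = 3.910 m.

3.910 m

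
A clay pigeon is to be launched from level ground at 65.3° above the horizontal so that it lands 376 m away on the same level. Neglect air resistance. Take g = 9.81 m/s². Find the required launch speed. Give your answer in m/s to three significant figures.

69.7 m/s

Level-ground range: R = v₀² sin(2θ)/g, so v₀ = √(gR / sin 2θ).
v₀ = √(9.81 × 376 / sin 130.6°) = √(3689 / 0.7593) = √4858.0 = 69.70 m/s.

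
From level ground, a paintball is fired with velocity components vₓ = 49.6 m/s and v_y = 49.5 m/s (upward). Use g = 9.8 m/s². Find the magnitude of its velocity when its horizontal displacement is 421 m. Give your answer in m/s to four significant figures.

59.95 m/s

At x = 421 m, t = x/vₓ = 421/49.60 = 8.488 s.
Vertical velocity there: v_y = v_y0 − g t = 49.50 − 9.80 × 8.488 = −33.68 m/s.
Speed: √(vₓ² + v_y²) = √(49.60² + 33.68²) = 59.95 m/s.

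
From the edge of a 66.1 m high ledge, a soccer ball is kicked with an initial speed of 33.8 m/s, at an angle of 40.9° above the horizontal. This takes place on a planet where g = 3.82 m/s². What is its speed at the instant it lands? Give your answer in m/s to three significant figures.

40.6 m/s

Resolve: vₓ = 33.80 cos 40.9° = 25.55 m/s and v_y0 = 33.80 sin 40.9° = 22.13 m/s.
With up positive and y = 0 at the ground: y(t) = 66.1 + (22.13) t − 1.910 t². Setting y = 0 and taking the positive root: t = [22.13 + √(22.13² + 2·3.82·66.1)] / 3.82 = (22.13 + 31.54) / 3.82 = 14.05 s.
Vertical velocity at impact: v_y = v_y0 − g t = 22.13 − 3.82 × 14.05 = −31.54 m/s.
Speed: |v| = √(vₓ² + v_y²) = √(25.55² + 31.54²) = 40.59 m/s.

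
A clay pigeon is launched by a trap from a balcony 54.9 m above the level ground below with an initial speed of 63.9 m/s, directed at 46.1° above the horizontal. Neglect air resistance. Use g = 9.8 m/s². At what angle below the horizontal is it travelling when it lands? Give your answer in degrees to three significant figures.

Components: vₓ = 63.90 cos 46.1° = 44.31 m/s, v_y0 = 63.90 sin 46.1° = 46.04 m/s.
With up positive and y = 0 at the ground: y(t) = 54.9 + (46.04) t − 4.900 t². Setting y = 0 and taking the positive root: t = [46.04 + √(46.04² + 2·9.80·54.9)] / 9.80 = (46.04 + 56.53) / 9.80 = 10.47 s.
At impact: v_y = v_y0 − g t = −56.53 m/s; vₓ = 44.31 m/s.
Angle below horizontal: arctan(|v_y|/vₓ) = arctan(56.53/44.31) = 51.91°.

51.9°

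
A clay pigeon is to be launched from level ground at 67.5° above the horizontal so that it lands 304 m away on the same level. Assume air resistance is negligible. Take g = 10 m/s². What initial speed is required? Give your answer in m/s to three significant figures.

From R = (v₀² / g) sin 2θ: v₀ = √(gR / sin 2θ).
v₀ = √(10.0 × 304 / sin 135.0°) = √(3040 / 0.7071) = √4299.2 = 65.57 m/s.

65.6 m/s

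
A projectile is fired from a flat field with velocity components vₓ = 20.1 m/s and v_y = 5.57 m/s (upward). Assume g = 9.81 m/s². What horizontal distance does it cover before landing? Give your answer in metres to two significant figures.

23 m

Flight time T = 2 v_y0 / g = 1.136 s.
Horizontal distance R = vₓ T = 20.10 × 1.136 = 22.83 m.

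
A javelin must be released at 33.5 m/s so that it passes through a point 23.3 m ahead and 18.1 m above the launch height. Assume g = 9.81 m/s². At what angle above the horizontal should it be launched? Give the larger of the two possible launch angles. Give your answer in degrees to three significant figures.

83.5°

Trajectory: y = x tanθ − g x² (1 + tan²θ)/(2v₀²). With x = 23.3, y = 18.1, v₀ = 33.5, g = 9.81:
2.373 tan²θ − 23.3 tanθ + (20.47) = 0.
tanθ = [23.3 ± √(23.3² − 4 × 2.373 × (20.47))] / (2 × 2.373) = (23.3 ± 18.67) / 4.746, giving tanθ = 0.9756 or 8.844.
θ = 44.29° or 83.55°; the larger is 83.55°.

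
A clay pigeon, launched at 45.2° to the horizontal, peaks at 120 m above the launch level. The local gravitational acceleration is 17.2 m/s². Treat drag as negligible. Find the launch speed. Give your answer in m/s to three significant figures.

At the peak v_y = 0, so v_y0 = √(2gH) = √(2 × 17.2 × 120) = 64.25 m/s.
v_y0 = v₀ sin θ ⇒ v₀ = 64.25 / sin 45.2° = 90.55 m/s.

90.5 m/s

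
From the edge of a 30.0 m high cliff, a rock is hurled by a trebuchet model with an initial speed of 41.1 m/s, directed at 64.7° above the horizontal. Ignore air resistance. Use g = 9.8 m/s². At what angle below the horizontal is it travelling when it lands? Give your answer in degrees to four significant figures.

68.40°

Resolve: vₓ = 41.10 cos 64.7° = 17.56 m/s and v_y0 = 41.10 sin 64.7° = 37.16 m/s.
The projectile lands when y = 30.0 + (37.16) t − ½·9.80·t² = 0. Positive root: t = (37.16 + √(37.16² + 2·9.80·30.0)) / 9.80 = (37.16 + 44.37) / 9.80 = 8.319 s.
At impact: v_y = v_y0 − g t = −44.37 m/s; vₓ = 17.56 m/s.
Angle below horizontal: arctan(|v_y|/vₓ) = arctan(44.37/17.56) = 68.40°.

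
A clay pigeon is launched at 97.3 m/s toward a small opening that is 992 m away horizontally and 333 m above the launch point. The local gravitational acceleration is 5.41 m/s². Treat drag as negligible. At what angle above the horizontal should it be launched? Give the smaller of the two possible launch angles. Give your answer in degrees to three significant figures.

Trajectory: y = x tanθ − g x² (1 + tan²θ)/(2v₀²). With x = 992, y = 333, v₀ = 97.3, g = 5.41:
281.2 tan²θ − 992 tanθ + (614.2) = 0.
tanθ = [992 ± √(992² − 4 × 281.2 × (614.2))] / (2 × 281.2) = (992 ± 541.6) / 562.3, giving tanθ = 0.8009 or 2.727.
θ = 38.69° or 69.86°; the smaller is 38.69°.

38.7°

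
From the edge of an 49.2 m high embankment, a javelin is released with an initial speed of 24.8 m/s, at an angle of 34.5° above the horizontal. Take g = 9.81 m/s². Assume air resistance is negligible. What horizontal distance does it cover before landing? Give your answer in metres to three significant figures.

100 m

vₓ = 24.80 cos 34.5° = 20.44 m/s; v_y0 = 24.80 sin 34.5° = 14.05 m/s.
Vertical motion (up positive, ground at y = 0): 4.905 t² − (14.05) t − 49.2 = 0, so t = (14.05 + √(14.05² + 2·9.81·49.2)) / 9.81 = (14.05 + 34.10) / 9.81 = 4.908 s.
Horizontal distance: R = vₓ t = 20.44 × 4.908 = 100.3 m.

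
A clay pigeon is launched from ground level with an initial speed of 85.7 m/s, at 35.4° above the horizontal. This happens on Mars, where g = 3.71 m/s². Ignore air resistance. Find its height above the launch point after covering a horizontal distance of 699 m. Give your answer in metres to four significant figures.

Components: vₓ = 85.70 cos 35.4° = 69.86 m/s, v_y0 = 85.70 sin 35.4° = 49.64 m/s.
At x = 699 m, t = x/vₓ = 699/69.86 = 10.01 s.
Height: y = v_y0 t − ½ g t² = 49.64 × 10.01 − 1.855 × 10.01² = 496.8 − 185.7 = 311.0 m.

311.0 m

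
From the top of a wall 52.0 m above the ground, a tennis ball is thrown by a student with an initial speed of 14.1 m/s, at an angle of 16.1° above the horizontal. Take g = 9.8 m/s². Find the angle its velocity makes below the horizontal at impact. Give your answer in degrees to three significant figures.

67.2°

Horizontal component vₓ = 14.10 cos 16.1° = 13.55 m/s; vertical v_y0 = 14.10 sin 16.1° = 3.910 m/s.
With up positive and y = 0 at the ground: y(t) = 52.0 + (3.910) t − 4.900 t². Setting y = 0 and taking the positive root: t = [3.910 + √(3.910² + 2·9.80·52.0)] / 9.80 = (3.910 + 32.16) / 9.80 = 3.681 s.
At impact: v_y = v_y0 − g t = −32.16 m/s; vₓ = 13.55 m/s.
Angle below horizontal: arctan(|v_y|/vₓ) = arctan(32.16/13.55) = 67.16°.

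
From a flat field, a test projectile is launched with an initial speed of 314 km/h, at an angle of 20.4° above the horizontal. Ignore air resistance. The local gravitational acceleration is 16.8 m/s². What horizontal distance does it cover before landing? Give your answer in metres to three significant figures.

296 m

Convert: 314 km/h = 314/3.6 = 87.22 m/s.
Horizontal component vₓ = 87.22 cos 20.4° = 81.75 m/s; vertical v_y0 = 87.22 sin 20.4° = 30.40 m/s.
Flight time T = 2 v_y0 / g = 3.619 s.
Horizontal distance R = vₓ T = 81.75 × 3.619 = 295.9 m.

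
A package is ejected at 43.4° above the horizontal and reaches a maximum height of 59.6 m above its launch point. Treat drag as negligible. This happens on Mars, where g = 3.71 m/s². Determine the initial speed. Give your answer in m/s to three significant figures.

30.6 m/s

At the peak v_y = 0, so v_y0 = √(2gH) = √(2 × 3.71 × 59.6) = 21.03 m/s.
v_y0 = v₀ sin θ ⇒ v₀ = 21.03 / sin 43.4° = 30.61 m/s.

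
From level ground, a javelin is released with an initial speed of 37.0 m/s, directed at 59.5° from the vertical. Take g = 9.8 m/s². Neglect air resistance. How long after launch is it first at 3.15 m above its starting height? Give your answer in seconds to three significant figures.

0.176 s

vₓ = 37.00 sin 59.5° = 31.88 m/s; v_y0 = 37.00 cos 59.5° = 18.78 m/s.
Require v_y0 t − ½ g t² = 3.15, i.e. 4.900 t² − 18.78 t + 3.15 = 0.
t = [18.78 ± √(18.78² − 2·9.80·3.15)] / 9.80 = (18.78 ± 17.06) / 9.80, so t = 0.1758 s or t = 3.657 s.
The first (ascending) time is 0.1758 s.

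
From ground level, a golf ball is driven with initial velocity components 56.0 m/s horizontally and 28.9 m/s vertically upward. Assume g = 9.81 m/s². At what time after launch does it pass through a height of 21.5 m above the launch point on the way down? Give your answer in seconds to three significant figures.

5.02 s

Require v_y0 t − ½ g t² = 21.5, i.e. 4.905 t² − 28.90 t + 21.5 = 0.
t = [28.90 ± √(28.90² − 2·9.81·21.5)] / 9.81 = (28.90 ± 20.33) / 9.81, so t = 0.8734 s or t = 5.019 s.
The descending-branch root is 5.019 s.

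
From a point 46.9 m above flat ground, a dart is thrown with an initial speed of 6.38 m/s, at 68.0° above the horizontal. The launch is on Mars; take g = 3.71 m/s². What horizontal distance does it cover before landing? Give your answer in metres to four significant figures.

vₓ = 6.380 cos 68.0° = 2.390 m/s; v_y0 = 6.380 sin 68.0° = 5.915 m/s.
The projectile lands when y = 46.9 + (5.915) t − ½·3.71·t² = 0. Positive root: t = (5.915 + √(5.915² + 2·3.71·46.9)) / 3.71 = (5.915 + 19.57) / 3.71 = 6.869 s.
Horizontal distance: R = vₓ t = 2.390 × 6.869 = 16.42 m.

16.42 m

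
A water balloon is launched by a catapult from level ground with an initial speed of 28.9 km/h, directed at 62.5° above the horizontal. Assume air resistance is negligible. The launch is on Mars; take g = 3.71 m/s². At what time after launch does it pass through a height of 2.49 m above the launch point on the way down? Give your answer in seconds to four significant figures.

Convert: 28.9 km/h = 28.9/3.6 = 8.028 m/s.
Horizontal component vₓ = 8.028 cos 62.5° = 3.707 m/s; vertical v_y0 = 8.028 sin 62.5° = 7.121 m/s.
Set y = v_y0 t − ½ g t² = 2.49: 1.855 t² − 7.121 t + 2.49 = 0.
Quadratic formula: t = (7.121 ± √32.229) / 3.71 = (7.121 ± 5.677) / 3.71 → t = 0.3891 s or 3.450 s.
The descending-branch root is 3.450 s.

3.450 s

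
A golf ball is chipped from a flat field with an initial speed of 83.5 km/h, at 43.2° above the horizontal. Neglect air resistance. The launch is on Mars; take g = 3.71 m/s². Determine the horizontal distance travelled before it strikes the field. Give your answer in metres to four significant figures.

Convert: 83.5 km/h = 83.5/3.6 = 23.19 m/s.
Horizontal component vₓ = 23.19 cos 43.2° = 16.91 m/s; vertical v_y0 = 23.19 sin 43.2° = 15.88 m/s.
Flight time T = 2 v_y0 / g = 8.559 s.
Range: R = vₓ T = 16.91 × 8.559 = 144.7 m.

144.7 m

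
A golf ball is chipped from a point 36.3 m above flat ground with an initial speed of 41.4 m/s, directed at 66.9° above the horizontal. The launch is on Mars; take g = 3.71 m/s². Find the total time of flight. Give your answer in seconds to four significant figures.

21.44 s

Horizontal component vₓ = 41.40 cos 66.9° = 16.24 m/s; vertical v_y0 = 41.40 sin 66.9° = 38.08 m/s.
Vertical motion (up positive, ground at y = 0): 1.855 t² − (38.08) t − 36.3 = 0, so t = (38.08 + √(38.08² + 2·3.71·36.3)) / 3.71 = (38.08 + 41.47) / 3.71 = 21.44 s.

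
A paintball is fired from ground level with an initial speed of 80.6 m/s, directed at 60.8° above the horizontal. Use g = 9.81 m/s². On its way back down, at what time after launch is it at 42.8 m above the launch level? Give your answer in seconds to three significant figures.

13.7 s

Resolve: vₓ = 80.60 cos 60.8° = 39.32 m/s and v_y0 = 80.60 sin 60.8° = 70.36 m/s.
Height y(t) = 70.36 t − 4.905 t² = 42.8 gives 4.905 t² − 70.36 t + 42.8 = 0.
t = [70.36 ± √(70.36² − 2·9.81·42.8)] / 9.81 = (70.36 ± 64.11) / 9.81, so t = 0.6366 s or t = 13.71 s.
The descending-branch root is 13.71 s.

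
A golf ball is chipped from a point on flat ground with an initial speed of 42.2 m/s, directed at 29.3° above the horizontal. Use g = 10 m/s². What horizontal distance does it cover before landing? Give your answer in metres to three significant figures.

152 m

Components: vₓ = 42.20 cos 29.3° = 36.80 m/s, v_y0 = 42.20 sin 29.3° = 20.65 m/s.
Flight time T = 2 v_y0 / g = 4.130 s.
Horizontal distance R = vₓ T = 36.80 × 4.130 = 152.0 m.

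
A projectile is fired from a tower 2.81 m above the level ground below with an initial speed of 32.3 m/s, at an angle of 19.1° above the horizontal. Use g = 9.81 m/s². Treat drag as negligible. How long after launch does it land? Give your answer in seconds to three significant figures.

Resolve: vₓ = 32.30 cos 19.1° = 30.52 m/s and v_y0 = 32.30 sin 19.1° = 10.57 m/s.
Vertical motion (up positive, ground at y = 0): 4.905 t² − (10.57) t − 2.81 = 0, so t = (10.57 + √(10.57² + 2·9.81·2.81)) / 9.81 = (10.57 + 12.92) / 9.81 = 2.394 s.

2.39 s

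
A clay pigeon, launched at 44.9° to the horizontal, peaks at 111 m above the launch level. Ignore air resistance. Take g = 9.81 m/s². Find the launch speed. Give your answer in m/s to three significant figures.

At the peak v_y = 0, so v_y0 = √(2gH) = √(2 × 9.81 × 111) = 46.67 m/s.
v_y0 = v₀ sin θ ⇒ v₀ = 46.67 / sin 44.9° = 66.11 m/s.

66.1 m/s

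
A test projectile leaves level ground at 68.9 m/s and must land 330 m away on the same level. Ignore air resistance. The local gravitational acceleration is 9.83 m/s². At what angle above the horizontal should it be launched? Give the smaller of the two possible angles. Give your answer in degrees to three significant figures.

21.6°

Level-ground range R = v₀² sin(2θ)/g ⇒ sin(2θ) = gR/v₀² = 9.83 × 330 / 68.9² = 0.6833.
2θ = 43.10° or 180° − 43.10° = 136.9°, so θ = 21.55° or 68.45°.
The smaller angle is 21.55°.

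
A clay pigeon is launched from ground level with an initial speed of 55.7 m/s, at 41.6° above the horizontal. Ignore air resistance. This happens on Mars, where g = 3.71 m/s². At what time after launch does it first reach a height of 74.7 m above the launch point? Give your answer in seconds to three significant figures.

Horizontal component vₓ = 55.70 cos 41.6° = 41.65 m/s; vertical v_y0 = 55.70 sin 41.6° = 36.98 m/s.
Height y(t) = 36.98 t − 1.855 t² = 74.7 gives 1.855 t² − 36.98 t + 74.7 = 0.
Quadratic formula: t = (36.98 ± √813.30) / 3.71 = (36.98 ± 28.52) / 3.71 → t = 2.281 s or 17.65 s.
The first (ascending) time is 2.281 s.

2.28 s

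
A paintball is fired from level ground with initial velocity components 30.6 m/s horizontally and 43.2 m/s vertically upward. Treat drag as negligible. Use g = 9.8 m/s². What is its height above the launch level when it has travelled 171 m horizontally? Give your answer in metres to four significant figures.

x = vₓ t ⇒ t = 171/30.60 = 5.588 s.
Height: y = v_y0 t − ½ g t² = 43.20 × 5.588 − 4.900 × 5.588² = 241.4 − 153.0 = 88.39 m.

88.39 m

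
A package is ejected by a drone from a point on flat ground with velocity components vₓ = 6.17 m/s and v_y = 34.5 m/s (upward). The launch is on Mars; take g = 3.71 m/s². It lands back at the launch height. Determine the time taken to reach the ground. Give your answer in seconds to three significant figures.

18.6 s

Time of flight on level ground: T = 2 v_y0 / g = 2 × 34.50 / 3.71 = 18.60 s.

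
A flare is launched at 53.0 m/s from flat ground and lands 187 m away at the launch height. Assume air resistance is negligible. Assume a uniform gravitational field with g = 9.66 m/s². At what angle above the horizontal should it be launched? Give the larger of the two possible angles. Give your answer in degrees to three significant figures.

70.0°

R = v₀² sin 2θ / g gives sin 2θ = gR/v₀² = 9.66·187/53.0² = 0.6431.
2θ = 40.02° or 180° − 40.02° = 140.0°, so θ = 20.01° or 69.99°.
The larger angle is 69.99°.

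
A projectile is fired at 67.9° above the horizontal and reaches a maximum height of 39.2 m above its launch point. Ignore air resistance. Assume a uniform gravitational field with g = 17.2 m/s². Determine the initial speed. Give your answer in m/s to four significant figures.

39.63 m/s

At the peak v_y = 0, so v_y0 = √(2gH) = √(2 × 17.2 × 39.2) = 36.72 m/s.
v_y0 = v₀ sin θ ⇒ v₀ = 36.72 / sin 67.9° = 39.63 m/s.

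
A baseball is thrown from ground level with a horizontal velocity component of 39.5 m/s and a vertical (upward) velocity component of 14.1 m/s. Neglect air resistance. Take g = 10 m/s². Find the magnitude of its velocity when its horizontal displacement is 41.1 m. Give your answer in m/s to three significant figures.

39.7 m/s

At x = 41.1 m, t = x/vₓ = 41.1/39.50 = 1.041 s.
Vertical velocity there: v_y = v_y0 − g t = 14.10 − 10.0 × 1.041 = 3.695 m/s.
Speed: √(vₓ² + v_y²) = √(39.50² + 3.695²) = 39.67 m/s.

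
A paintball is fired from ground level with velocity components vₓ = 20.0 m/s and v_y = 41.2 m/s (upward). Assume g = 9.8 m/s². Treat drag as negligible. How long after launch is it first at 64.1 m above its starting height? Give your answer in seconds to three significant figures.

2.06 s

Require v_y0 t − ½ g t² = 64.1, i.e. 4.900 t² − 41.20 t + 64.1 = 0.
Quadratic formula: t = (41.20 ± √441.08) / 9.80 = (41.20 ± 21.00) / 9.80 → t = 2.061 s or 6.347 s.
The first (ascending) time is 2.061 s.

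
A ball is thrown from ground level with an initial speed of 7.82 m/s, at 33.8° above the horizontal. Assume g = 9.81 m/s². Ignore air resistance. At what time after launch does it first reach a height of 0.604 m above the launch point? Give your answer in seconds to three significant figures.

0.172 s

Resolve: vₓ = 7.820 cos 33.8° = 6.498 m/s and v_y0 = 7.820 sin 33.8° = 4.350 m/s.
Set y = v_y0 t − ½ g t² = 0.604: 4.905 t² − 4.350 t + 0.604 = 0.
t = [4.350 ± √(4.350² − 2·9.81·0.604)] / 9.81 = (4.350 ± 2.660) / 9.81, so t = 0.1723 s or t = 0.7146 s.
The first (ascending) time is 0.1723 s.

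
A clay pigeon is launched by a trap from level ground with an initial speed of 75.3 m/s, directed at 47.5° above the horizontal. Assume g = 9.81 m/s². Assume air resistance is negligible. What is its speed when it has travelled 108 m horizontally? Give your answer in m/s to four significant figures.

Resolve: vₓ = 75.30 cos 47.5° = 50.87 m/s and v_y0 = 75.30 sin 47.5° = 55.52 m/s.
Time to reach x = 108 m: t = x/vₓ = 108/50.87 = 2.123 s.
Vertical velocity there: v_y = v_y0 − g t = 55.52 − 9.81 × 2.123 = 34.69 m/s.
Speed: √(vₓ² + v_y²) = √(50.87² + 34.69²) = 61.57 m/s.

61.57 m/s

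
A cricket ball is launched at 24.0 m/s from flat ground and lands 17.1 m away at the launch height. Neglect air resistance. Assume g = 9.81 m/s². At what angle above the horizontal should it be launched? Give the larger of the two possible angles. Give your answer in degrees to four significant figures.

R = v₀² sin 2θ / g gives sin 2θ = gR/v₀² = 9.81·17.1/24.0² = 0.2912.
2θ = 16.93° or 180° − 16.93° = 163.1°, so θ = 8.466° or 81.53°.
The larger angle is 81.53°.

81.53°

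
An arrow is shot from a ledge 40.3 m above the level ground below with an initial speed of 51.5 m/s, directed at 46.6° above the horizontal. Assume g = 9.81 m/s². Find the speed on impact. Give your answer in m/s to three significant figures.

58.7 m/s

Components: vₓ = 51.50 cos 46.6° = 35.39 m/s, v_y0 = 51.50 sin 46.6° = 37.42 m/s.
The projectile lands when y = 40.3 + (37.42) t − ½·9.81·t² = 0. Positive root: t = (37.42 + √(37.42² + 2·9.81·40.3)) / 9.81 = (37.42 + 46.81) / 9.81 = 8.586 s.
Vertical velocity at impact: v_y = v_y0 − g t = 37.42 − 9.81 × 8.586 = −46.81 m/s.
Speed: |v| = √(vₓ² + v_y²) = √(35.39² + 46.81²) = 58.68 m/s.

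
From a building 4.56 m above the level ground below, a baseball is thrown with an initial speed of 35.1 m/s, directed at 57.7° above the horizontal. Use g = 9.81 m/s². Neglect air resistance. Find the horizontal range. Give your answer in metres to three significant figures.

Resolve: vₓ = 35.10 cos 57.7° = 18.76 m/s and v_y0 = 35.10 sin 57.7° = 29.67 m/s.
Vertical motion (up positive, ground at y = 0): 4.905 t² − (29.67) t − 4.56 = 0, so t = (29.67 + √(29.67² + 2·9.81·4.56)) / 9.81 = (29.67 + 31.14) / 9.81 = 6.199 s.
Horizontal distance: R = vₓ t = 18.76 × 6.199 = 116.3 m.

116 m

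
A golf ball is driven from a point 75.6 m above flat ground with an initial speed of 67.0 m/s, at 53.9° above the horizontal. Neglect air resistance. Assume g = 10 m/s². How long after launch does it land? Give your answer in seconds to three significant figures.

Resolve: vₓ = 67.00 cos 53.9° = 39.48 m/s and v_y0 = 67.00 sin 53.9° = 54.14 m/s.
With up positive and y = 0 at the ground: y(t) = 75.6 + (54.14) t − 5.000 t². Setting y = 0 and taking the positive root: t = [54.14 + √(54.14² + 2·10.0·75.6)] / 10.0 = (54.14 + 66.65) / 10.0 = 12.08 s.

12.1 s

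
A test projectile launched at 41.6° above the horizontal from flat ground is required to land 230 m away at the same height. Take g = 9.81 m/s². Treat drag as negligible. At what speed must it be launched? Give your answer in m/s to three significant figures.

On level ground R = v₀² sin 2θ / g ⇒ v₀ = √(gR / sin 2θ).
v₀ = √(9.81 × 230 / sin 83.20°) = √(2256 / 0.9930) = √2272.3 = 47.67 m/s.

47.7 m/s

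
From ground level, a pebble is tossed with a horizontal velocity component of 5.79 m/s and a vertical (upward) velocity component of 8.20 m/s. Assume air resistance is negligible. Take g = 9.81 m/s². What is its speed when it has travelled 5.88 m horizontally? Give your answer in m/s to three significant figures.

x = vₓ t ⇒ t = 5.88/5.790 = 1.016 s.
Vertical velocity there: v_y = v_y0 − g t = 8.200 − 9.81 × 1.016 = −1.762 m/s.
Speed: √(vₓ² + v_y²) = √(5.790² + 1.762²) = 6.052 m/s.

6.05 m/s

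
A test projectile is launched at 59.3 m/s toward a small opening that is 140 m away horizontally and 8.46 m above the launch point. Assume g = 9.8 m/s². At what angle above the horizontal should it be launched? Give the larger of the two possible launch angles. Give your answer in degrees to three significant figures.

Trajectory: y = x tanθ − g x² (1 + tan²θ)/(2v₀²). With x = 140, y = 8.46, v₀ = 59.3, g = 9.80:
27.31 tan²θ − 140 tanθ + (35.77) = 0.
tanθ = [140 ± √(140² − 4 × 27.31 × (35.77))] / (2 × 27.31) = (140 ± 125.3) / 54.62, giving tanθ = 0.2697 or 4.856.
θ = 15.09° or 78.36°; the larger is 78.36°.

78.4°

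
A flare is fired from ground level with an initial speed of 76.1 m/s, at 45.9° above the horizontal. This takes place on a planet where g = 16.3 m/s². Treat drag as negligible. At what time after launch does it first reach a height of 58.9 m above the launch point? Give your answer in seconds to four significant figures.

1.349 s

Horizontal component vₓ = 76.10 cos 45.9° = 52.96 m/s; vertical v_y0 = 76.10 sin 45.9° = 54.65 m/s.
Set y = v_y0 t − ½ g t² = 58.9: 8.150 t² − 54.65 t + 58.9 = 0.
t = [54.65 ± √(54.65² − 2·16.3·58.9)] / 16.3 = (54.65 ± 32.66) / 16.3, so t = 1.349 s or t = 5.356 s.
The first (ascending) time is 1.349 s.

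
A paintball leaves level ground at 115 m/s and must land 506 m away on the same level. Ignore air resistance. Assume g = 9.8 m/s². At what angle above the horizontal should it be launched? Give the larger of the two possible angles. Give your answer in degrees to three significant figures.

Level-ground range R = v₀² sin(2θ)/g ⇒ sin(2θ) = gR/v₀² = 9.80 × 506 / 115² = 0.3750.
2θ = 22.02° or 180° − 22.02° = 158.0°, so θ = 11.01° or 78.99°.
The larger angle is 78.99°.

79.0°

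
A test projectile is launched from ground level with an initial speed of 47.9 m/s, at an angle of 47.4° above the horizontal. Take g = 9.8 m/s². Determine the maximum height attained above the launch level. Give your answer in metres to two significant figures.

Resolve: vₓ = 47.90 cos 47.4° = 32.42 m/s and v_y0 = 47.90 sin 47.4° = 35.26 m/s.
Peak height H = v_y0² / (2g) = 1243.2 / 19.60 = 63.43 m.

63 m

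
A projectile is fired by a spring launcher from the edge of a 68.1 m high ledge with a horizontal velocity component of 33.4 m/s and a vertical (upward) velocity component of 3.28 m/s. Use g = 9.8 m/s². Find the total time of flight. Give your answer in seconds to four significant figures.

4.078 s

The projectile lands when y = 68.1 + (3.280) t − ½·9.80·t² = 0. Positive root: t = (3.280 + √(3.280² + 2·9.80·68.1)) / 9.80 = (3.280 + 36.68) / 9.80 = 4.078 s.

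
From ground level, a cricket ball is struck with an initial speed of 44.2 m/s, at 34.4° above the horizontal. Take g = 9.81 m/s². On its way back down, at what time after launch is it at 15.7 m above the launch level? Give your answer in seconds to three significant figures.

vₓ = 44.20 cos 34.4° = 36.47 m/s; v_y0 = 44.20 sin 34.4° = 24.97 m/s.
Set y = v_y0 t − ½ g t² = 15.7: 4.905 t² − 24.97 t + 15.7 = 0.
t = [24.97 ± √(24.97² − 2·9.81·15.7)] / 9.81 = (24.97 ± 17.76) / 9.81, so t = 0.7348 s or t = 4.356 s.
The descending-branch root is 4.356 s.

4.36 s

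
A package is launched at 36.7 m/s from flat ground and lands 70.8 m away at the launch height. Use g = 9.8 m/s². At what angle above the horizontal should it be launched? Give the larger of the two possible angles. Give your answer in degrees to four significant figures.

Level-ground range R = v₀² sin(2θ)/g ⇒ sin(2θ) = gR/v₀² = 9.80 × 70.8 / 36.7² = 0.5151.
2θ = 31.01° or 180° − 31.01° = 149.0°, so θ = 15.50° or 74.50°.
The larger angle is 74.50°.

74.50°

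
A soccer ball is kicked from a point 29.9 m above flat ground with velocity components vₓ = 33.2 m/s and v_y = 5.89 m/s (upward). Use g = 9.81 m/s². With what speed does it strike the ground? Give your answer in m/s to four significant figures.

Vertical motion (up positive, ground at y = 0): 4.905 t² − (5.890) t − 29.9 = 0, so t = (5.890 + √(5.890² + 2·9.81·29.9)) / 9.81 = (5.890 + 24.93) / 9.81 = 3.141 s.
Vertical velocity at impact: v_y = v_y0 − g t = 5.890 − 9.81 × 3.141 = −24.93 m/s.
Speed: |v| = √(vₓ² + v_y²) = √(33.20² + 24.93²) = 41.52 m/s.

41.52 m/s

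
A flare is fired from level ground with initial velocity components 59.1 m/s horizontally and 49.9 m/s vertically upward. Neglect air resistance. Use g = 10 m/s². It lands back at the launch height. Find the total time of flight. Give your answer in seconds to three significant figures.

9.98 s

Time of flight on level ground: T = 2 v_y0 / g = 2 × 49.90 / 10.0 = 9.980 s.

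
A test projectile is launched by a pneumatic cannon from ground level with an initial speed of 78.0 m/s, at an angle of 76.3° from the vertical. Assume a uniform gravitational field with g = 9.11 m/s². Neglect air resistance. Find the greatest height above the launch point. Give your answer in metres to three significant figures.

Resolve: vₓ = 78.00 sin 76.3° = 75.78 m/s and v_y0 = 78.00 cos 76.3° = 18.47 m/s.
Peak height H = v_y0² / (2g) = 341.27 / 18.22 = 18.73 m.

18.7 m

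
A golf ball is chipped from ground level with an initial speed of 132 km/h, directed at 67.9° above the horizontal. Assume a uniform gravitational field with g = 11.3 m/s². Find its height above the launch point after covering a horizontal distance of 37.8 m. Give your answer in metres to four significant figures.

Convert: 132 km/h = 132/3.6 = 36.67 m/s.
Horizontal component vₓ = 36.67 cos 67.9° = 13.79 m/s; vertical v_y0 = 36.67 sin 67.9° = 33.97 m/s.
x = vₓ t ⇒ t = 37.8/13.79 = 2.740 s.
Height: y = v_y0 t − ½ g t² = 33.97 × 2.740 − 5.650 × 2.740² = 93.09 − 42.42 = 50.67 m.

50.67 m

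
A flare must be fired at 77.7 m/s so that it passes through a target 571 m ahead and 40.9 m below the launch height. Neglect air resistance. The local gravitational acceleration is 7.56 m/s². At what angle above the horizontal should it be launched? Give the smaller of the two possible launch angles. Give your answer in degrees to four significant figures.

17.91°

Trajectory: y = x tanθ − g x² (1 + tan²θ)/(2v₀²). With x = 571, y = −40.9, v₀ = 77.7, g = 7.56:
204.1 tan²θ − 571 tanθ + (163.2) = 0.
tanθ = [571 ± √(571² − 4 × 204.1 × (163.2))] / (2 × 204.1) = (571 ± 439.0) / 408.3, giving tanθ = 0.3232 or 2.474.
θ = 17.91° or 67.99°; the smaller is 17.91°.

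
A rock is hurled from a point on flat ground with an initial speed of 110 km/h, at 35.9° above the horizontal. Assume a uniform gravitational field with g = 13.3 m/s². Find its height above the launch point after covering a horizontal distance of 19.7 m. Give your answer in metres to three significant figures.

10.0 m

Convert: 110 km/h = 110/3.6 = 30.56 m/s.
Components: vₓ = 30.56 cos 35.9° = 24.75 m/s, v_y0 = 30.56 sin 35.9° = 17.92 m/s.
Time to reach x = 19.7 m: t = x/vₓ = 19.7/24.75 = 0.7959 s.
Height: y = v_y0 t − ½ g t² = 17.92 × 0.7959 − 6.650 × 0.7959² = 14.26 − 4.213 = 10.05 m.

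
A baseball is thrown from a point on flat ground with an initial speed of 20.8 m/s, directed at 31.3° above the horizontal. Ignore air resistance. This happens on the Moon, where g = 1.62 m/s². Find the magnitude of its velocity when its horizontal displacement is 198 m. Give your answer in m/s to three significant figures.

19.2 m/s

Horizontal component vₓ = 20.80 cos 31.3° = 17.77 m/s; vertical v_y0 = 20.80 sin 31.3° = 10.81 m/s.
Time to reach x = 198 m: t = x/vₓ = 198/17.77 = 11.14 s.
Vertical velocity there: v_y = v_y0 − g t = 10.81 − 1.62 × 11.14 = −7.242 m/s.
Speed: √(vₓ² + v_y²) = √(17.77² + 7.242²) = 19.19 m/s.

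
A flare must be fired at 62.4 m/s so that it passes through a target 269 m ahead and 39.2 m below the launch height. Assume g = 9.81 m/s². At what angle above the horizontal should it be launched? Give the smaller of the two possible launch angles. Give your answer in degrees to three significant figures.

11.7°

Trajectory: y = x tanθ − g x² (1 + tan²θ)/(2v₀²). With x = 269, y = −39.2, v₀ = 62.4, g = 9.81:
91.15 tan²θ − 269 tanθ + (51.95) = 0.
tanθ = [269 ± √(269² − 4 × 91.15 × (51.95))] / (2 × 91.15) = (269 ± 231.1) / 182.3, giving tanθ = 0.2078 or 2.743.
θ = 11.74° or 69.97°; the smaller is 11.74°.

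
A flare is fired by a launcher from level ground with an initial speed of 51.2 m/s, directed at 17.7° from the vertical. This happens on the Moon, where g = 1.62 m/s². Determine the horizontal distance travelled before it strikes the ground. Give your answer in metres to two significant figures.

Horizontal component vₓ = 51.20 sin 17.7° = 15.57 m/s; vertical v_y0 = 51.20 cos 17.7° = 48.78 m/s.
Time aloft: T = 2 v_y0 / g = 2 × 48.78 / 1.62 = 60.22 s.
Horizontal distance R = vₓ T = 15.57 × 60.22 = 937.4 m.

940 m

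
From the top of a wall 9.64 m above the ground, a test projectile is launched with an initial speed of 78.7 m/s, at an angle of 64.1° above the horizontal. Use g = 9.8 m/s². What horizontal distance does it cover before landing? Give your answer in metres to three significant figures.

Components: vₓ = 78.70 cos 64.1° = 34.38 m/s, v_y0 = 78.70 sin 64.1° = 70.80 m/s.
The projectile lands when y = 9.64 + (70.80) t − ½·9.80·t² = 0. Positive root: t = (70.80 + √(70.80² + 2·9.80·9.64)) / 9.80 = (70.80 + 72.12) / 9.80 = 14.58 s.
Horizontal distance: R = vₓ t = 34.38 × 14.58 = 501.3 m.

501 m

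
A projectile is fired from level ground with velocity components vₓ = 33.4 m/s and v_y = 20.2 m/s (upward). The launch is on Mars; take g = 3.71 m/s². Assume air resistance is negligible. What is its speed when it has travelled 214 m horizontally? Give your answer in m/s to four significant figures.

33.59 m/s

x = vₓ t ⇒ t = 214/33.40 = 6.407 s.
Vertical velocity there: v_y = v_y0 − g t = 20.20 − 3.71 × 6.407 = −3.571 m/s.
Speed: √(vₓ² + v_y²) = √(33.40² + 3.571²) = 33.59 m/s.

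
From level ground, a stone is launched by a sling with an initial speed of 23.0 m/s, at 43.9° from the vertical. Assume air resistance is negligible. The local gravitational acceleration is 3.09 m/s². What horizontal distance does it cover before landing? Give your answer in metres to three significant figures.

171 m

Components: vₓ = 23.00 sin 43.9° = 15.95 m/s, v_y0 = 23.00 cos 43.9° = 16.57 m/s.
Flight time T = 2 v_y0 / g = 10.73 s.
Horizontal distance R = vₓ T = 15.95 × 10.73 = 171.1 m.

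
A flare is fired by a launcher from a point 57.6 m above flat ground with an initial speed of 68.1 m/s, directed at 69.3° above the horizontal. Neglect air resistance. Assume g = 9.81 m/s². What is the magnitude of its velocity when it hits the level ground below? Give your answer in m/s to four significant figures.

75.95 m/s

Horizontal component vₓ = 68.10 cos 69.3° = 24.07 m/s; vertical v_y0 = 68.10 sin 69.3° = 63.70 m/s.
Vertical motion (up positive, ground at y = 0): 4.905 t² − (63.70) t − 57.6 = 0, so t = (63.70 + √(63.70² + 2·9.81·57.6)) / 9.81 = (63.70 + 72.03) / 9.81 = 13.84 s.
Vertical velocity at impact: v_y = v_y0 − g t = 63.70 − 9.81 × 13.84 = −72.03 m/s.
Speed: |v| = √(vₓ² + v_y²) = √(24.07² + 72.03²) = 75.95 m/s.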